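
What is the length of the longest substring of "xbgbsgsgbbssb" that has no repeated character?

3

add x: [x] len 1
add b: [x, b] len 2
add g: [x, b, g] len 3
add b (repeat b, move left end past it): [g, b] len 2
add s: [g, b, s] len 3
add g (repeat g, move left end past it): [b, s, g] len 3
add s (repeat s, move left end past it): [g, s] len 2
add g (repeat g, move left end past it): [s, g] len 2
add b: [s, g, b] len 3
add b (repeat b, move left end past it): [b] len 1
add s: [b, s] len 2
add s (repeat s, move left end past it): [s] len 1
add b: [s, b] len 2
Longest all-distinct length: 3.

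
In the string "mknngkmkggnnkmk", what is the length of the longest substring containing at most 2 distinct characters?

[m] 1 distinct, len 1
[m, k] 2 distinct, len 2
[k, n] 2 distinct, len 2
[k, n, n] 2 distinct, len 3
[n, n, g] 2 distinct, len 3
[g, k] 2 distinct, len 2
[k, m] 2 distinct, len 2
[k, m, k] 2 distinct, len 3
[k, g] 2 distinct, len 2
[k, g, g] 2 distinct, len 3
[g, g, n] 2 distinct, len 3
[g, g, n, n] 2 distinct, len 4
[n, n, k] 2 distinct, len 3
[k, m] 2 distinct, len 2
[k, m, k] 2 distinct, len 3
Longest length with ≤2 distinct: 4.

4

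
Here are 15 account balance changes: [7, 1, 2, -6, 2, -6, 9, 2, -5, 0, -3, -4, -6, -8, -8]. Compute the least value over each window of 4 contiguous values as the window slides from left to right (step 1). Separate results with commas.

-6, -6, -6, -6, -6, -6, -5, -5, -5, -6, -8, -8

(7, 1, 2, -6) → min -6
(1, 2, -6, 2) → min -6
(2, -6, 2, -6) → min -6
(-6, 2, -6, 9) → min -6
(2, -6, 9, 2) → min -6
(-6, 9, 2, -5) → min -6
(9, 2, -5, 0) → min -5
(2, -5, 0, -3) → min -5
(-5, 0, -3, -4) → min -5
(0, -3, -4, -6) → min -6
(-3, -4, -6, -8) → min -8
(-4, -6, -8, -8) → min -8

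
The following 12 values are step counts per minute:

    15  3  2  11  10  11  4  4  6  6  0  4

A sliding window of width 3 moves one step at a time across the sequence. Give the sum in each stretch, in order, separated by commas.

20, 16, 23, 32, 25, 19, 14, 16, 12, 10

[15, 3, 2] → sum 20
[3, 2, 11] → sum 16
[2, 11, 10] → sum 23
[11, 10, 11] → sum 32
[10, 11, 4] → sum 25
[11, 4, 4] → sum 19
[4, 4, 6] → sum 14
[4, 6, 6] → sum 16
[6, 6, 0] → sum 12
[6, 0, 4] → sum 10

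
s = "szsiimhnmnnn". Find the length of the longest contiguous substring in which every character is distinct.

4

[s] len 1
[s, z] len 2
[z, s] len 2
[z, s, i] len 3
[i] len 1
[i, m] len 2
[i, m, h] len 3
[i, m, h, n] len 4
[h, n, m] len 3
[m, n] len 2
[n] len 1
[n] len 1
Longest all-distinct length: 4.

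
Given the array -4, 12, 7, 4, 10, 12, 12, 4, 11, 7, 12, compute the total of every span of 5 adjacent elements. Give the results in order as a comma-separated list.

29, 45, 45, 42, 49, 46, 46

(-4, 12, 7, 4, 10) → sum 29
(12, 7, 4, 10, 12) → sum 45
(7, 4, 10, 12, 12) → sum 45
(4, 10, 12, 12, 4) → sum 42
(10, 12, 12, 4, 11) → sum 49
(12, 12, 4, 11, 7) → sum 46
(12, 4, 11, 7, 12) → sum 46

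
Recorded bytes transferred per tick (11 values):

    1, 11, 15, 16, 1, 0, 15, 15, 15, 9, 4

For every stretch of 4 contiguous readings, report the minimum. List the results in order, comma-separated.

[1, 11, 15, 16] → min 1
[11, 15, 16, 1] → min 1
[15, 16, 1, 0] → min 0
[16, 1, 0, 15] → min 0
[1, 0, 15, 15] → min 0
[0, 15, 15, 15] → min 0
[15, 15, 15, 9] → min 9
[15, 15, 9, 4] → min 4

1, 1, 0, 0, 0, 0, 9, 4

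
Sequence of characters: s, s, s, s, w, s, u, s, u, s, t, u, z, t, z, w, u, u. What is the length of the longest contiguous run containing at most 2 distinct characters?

6

[s] 1 distinct, len 1
[s, s] 1 distinct, len 2
[s, s, s] 1 distinct, len 3
[s, s, s, s] 1 distinct, len 4
[s, s, s, s, w] 2 distinct, len 5
[s, s, s, s, w, s] 2 distinct, len 6
[s, u] 2 distinct, len 2
[s, u, s] 2 distinct, len 3
[s, u, s, u] 2 distinct, len 4
[s, u, s, u, s] 2 distinct, len 5
[s, t] 2 distinct, len 2
[t, u] 2 distinct, len 2
[u, z] 2 distinct, len 2
[z, t] 2 distinct, len 2
[z, t, z] 2 distinct, len 3
[z, w] 2 distinct, len 2
[w, u] 2 distinct, len 2
[w, u, u] 2 distinct, len 3
Longest length with ≤2 distinct: 6.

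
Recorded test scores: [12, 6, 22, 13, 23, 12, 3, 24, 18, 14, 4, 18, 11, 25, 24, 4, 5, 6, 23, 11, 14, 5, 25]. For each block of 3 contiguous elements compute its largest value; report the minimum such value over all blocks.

6

[12, 6, 22] → max 22
[6, 22, 13] → max 22
[22, 13, 23] → max 23
[13, 23, 12] → max 23
[23, 12, 3] → max 23
[12, 3, 24] → max 24
[3, 24, 18] → max 24
[24, 18, 14] → max 24
[18, 14, 4] → max 18
[14, 4, 18] → max 18
[4, 18, 11] → max 18
[18, 11, 25] → max 25
[11, 25, 24] → max 25
[25, 24, 4] → max 25
[24, 4, 5] → max 24
[4, 5, 6] → max 6
[5, 6, 23] → max 23
[6, 23, 11] → max 23
[23, 11, 14] → max 23
[11, 14, 5] → max 14
[14, 5, 25] → max 25
Minimum of these is 6.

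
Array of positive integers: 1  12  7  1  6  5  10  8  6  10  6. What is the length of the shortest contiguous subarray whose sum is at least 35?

5

add 1: running sum 1 < 35
add 12: running sum 13 < 35
add 7: running sum 20 < 35
add 1: running sum 21 < 35
add 6: running sum 27 < 35
add 5: running sum 32 < 35
end 6: [12, 7, 1, 6, 5, 10] sum 41, len 6
end 7: [7, 1, 6, 5, 10, 8] sum 37, len 6
end 8: [6, 5, 10, 8, 6] sum 35, len 5
end 9: [5, 10, 8, 6, 10] sum 39, len 5
end 10: [10, 8, 6, 10, 6] sum 40, len 5
Shortest qualifying length: 5.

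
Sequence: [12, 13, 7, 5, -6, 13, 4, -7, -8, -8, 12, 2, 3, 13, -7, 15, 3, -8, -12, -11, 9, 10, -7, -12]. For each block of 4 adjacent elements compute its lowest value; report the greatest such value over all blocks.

Each size-4 window and its min:
[12, 13, 7, 5] → min 5
[13, 7, 5, -6] → min -6
[7, 5, -6, 13] → min -6
[5, -6, 13, 4] → min -6
[-6, 13, 4, -7] → min -7
[13, 4, -7, -8] → min -8
[4, -7, -8, -8] → min -8
[-7, -8, -8, 12] → min -8
[-8, -8, 12, 2] → min -8
[-8, 12, 2, 3] → min -8
[12, 2, 3, 13] → min 2
[2, 3, 13, -7] → min -7
[3, 13, -7, 15] → min -7
[13, -7, 15, 3] → min -7
[-7, 15, 3, -8] → min -8
[15, 3, -8, -12] → min -12
[3, -8, -12, -11] → min -12
[-8, -12, -11, 9] → min -12
[-12, -11, 9, 10] → min -12
[-11, 9, 10, -7] → min -11
[9, 10, -7, -12] → min -12
Greatest of these is 5.

5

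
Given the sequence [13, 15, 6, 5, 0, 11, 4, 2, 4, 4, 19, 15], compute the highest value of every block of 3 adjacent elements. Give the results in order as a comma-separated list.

15, 15, 6, 11, 11, 11, 4, 4, 19, 19

13 15 6 → max 15
15 6 5 → max 15
6 5 0 → max 6
5 0 11 → max 11
0 11 4 → max 11
11 4 2 → max 11
4 2 4 → max 4
2 4 4 → max 4
4 4 19 → max 19
4 19 15 → max 19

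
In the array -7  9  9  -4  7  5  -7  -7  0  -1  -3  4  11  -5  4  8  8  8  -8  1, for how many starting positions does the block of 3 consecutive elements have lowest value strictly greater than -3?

2

[-7, 9, 9] → min -7
[9, 9, -4] → min -4
[9, -4, 7] → min -4
[-4, 7, 5] → min -4
[7, 5, -7] → min -7
[5, -7, -7] → min -7
[-7, -7, 0] → min -7
[-7, 0, -1] → min -7
[0, -1, -3] → min -3
[-1, -3, 4] → min -3
[-3, 4, 11] → min -3
[4, 11, -5] → min -5
[11, -5, 4] → min -5
[-5, 4, 8] → min -5
[4, 8, 8] → min 4  > -3 ✓
[8, 8, 8] → min 8  > -3 ✓
[8, 8, -8] → min -8
[8, -8, 1] → min -8
2 windows satisfy the condition.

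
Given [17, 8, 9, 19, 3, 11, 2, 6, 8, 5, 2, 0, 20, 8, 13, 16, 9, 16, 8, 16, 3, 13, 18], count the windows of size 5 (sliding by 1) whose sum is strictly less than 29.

(17, 8, 9, 19, 3) → sum 56
(8, 9, 19, 3, 11) → sum 50
(9, 19, 3, 11, 2) → sum 44
(19, 3, 11, 2, 6) → sum 41
(3, 11, 2, 6, 8) → sum 30
(11, 2, 6, 8, 5) → sum 32
(2, 6, 8, 5, 2) → sum 23  < 29 ✓
(6, 8, 5, 2, 0) → sum 21  < 29 ✓
(8, 5, 2, 0, 20) → sum 35
(5, 2, 0, 20, 8) → sum 35
(2, 0, 20, 8, 13) → sum 43
(0, 20, 8, 13, 16) → sum 57
(20, 8, 13, 16, 9) → sum 66
(8, 13, 16, 9, 16) → sum 62
(13, 16, 9, 16, 8) → sum 62
(16, 9, 16, 8, 16) → sum 65
(9, 16, 8, 16, 3) → sum 52
(16, 8, 16, 3, 13) → sum 56
(8, 16, 3, 13, 18) → sum 58
2 windows satisfy the condition.

2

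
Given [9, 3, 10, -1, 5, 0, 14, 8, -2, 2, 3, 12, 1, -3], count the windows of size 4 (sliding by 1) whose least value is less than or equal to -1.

9

9 3 10 -1 → min -1  ≤ -1 ✓
3 10 -1 5 → min -1  ≤ -1 ✓
10 -1 5 0 → min -1  ≤ -1 ✓
-1 5 0 14 → min -1  ≤ -1 ✓
5 0 14 8 → min 0
0 14 8 -2 → min -2  ≤ -1 ✓
14 8 -2 2 → min -2  ≤ -1 ✓
8 -2 2 3 → min -2  ≤ -1 ✓
-2 2 3 12 → min -2  ≤ -1 ✓
2 3 12 1 → min 1
3 12 1 -3 → min -3  ≤ -1 ✓
9 windows satisfy the condition.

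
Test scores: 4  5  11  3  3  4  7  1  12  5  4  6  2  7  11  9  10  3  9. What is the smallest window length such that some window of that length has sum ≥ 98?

16

add 4: running sum 4 < 98
add 5: running sum 9 < 98
add 11: running sum 20 < 98
add 3: running sum 23 < 98
add 3: running sum 26 < 98
add 4: running sum 30 < 98
add 7: running sum 37 < 98
add 1: running sum 38 < 98
add 12: running sum 50 < 98
add 5: running sum 55 < 98
add 4: running sum 59 < 98
add 6: running sum 65 < 98
add 2: running sum 67 < 98
add 7: running sum 74 < 98
add 11: running sum 85 < 98
add 9: running sum 94 < 98
add 10: shortest ending here [5, 11, 3, 3, 4, 7, 1, 12, 5, 4, 6, 2, 7, 11, 9, 10] sum 100, len 16
add 3: shortest ending here [11, 3, 3, 4, 7, 1, 12, 5, 4, 6, 2, 7, 11, 9, 10, 3] sum 98, len 16
add 9: shortest ending here [11, 3, 3, 4, 7, 1, 12, 5, 4, 6, 2, 7, 11, 9, 10, 3, 9] sum 107, len 17
Shortest qualifying length: 16.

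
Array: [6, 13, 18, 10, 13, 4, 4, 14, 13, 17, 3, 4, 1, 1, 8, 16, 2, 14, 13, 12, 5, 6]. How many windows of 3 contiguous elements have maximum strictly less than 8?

6 13 18 → max 18
13 18 10 → max 18
18 10 13 → max 18
10 13 4 → max 13
13 4 4 → max 13
4 4 14 → max 14
4 14 13 → max 14
14 13 17 → max 17
13 17 3 → max 17
17 3 4 → max 17
3 4 1 → max 4  < 8 ✓
4 1 1 → max 4  < 8 ✓
1 1 8 → max 8
1 8 16 → max 16
8 16 2 → max 16
16 2 14 → max 16
2 14 13 → max 14
14 13 12 → max 14
13 12 5 → max 13
12 5 6 → max 12
2 windows satisfy the condition.

2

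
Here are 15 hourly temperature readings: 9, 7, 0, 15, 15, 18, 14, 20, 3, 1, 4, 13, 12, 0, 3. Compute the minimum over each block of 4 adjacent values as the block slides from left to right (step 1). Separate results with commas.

0, 0, 0, 14, 14, 3, 1, 1, 1, 1, 0, 0

(9, 7, 0, 15) → min 0
(7, 0, 15, 15) → min 0
(0, 15, 15, 18) → min 0
(15, 15, 18, 14) → min 14
(15, 18, 14, 20) → min 14
(18, 14, 20, 3) → min 3
(14, 20, 3, 1) → min 1
(20, 3, 1, 4) → min 1
(3, 1, 4, 13) → min 1
(1, 4, 13, 12) → min 1
(4, 13, 12, 0) → min 0
(13, 12, 0, 3) → min 0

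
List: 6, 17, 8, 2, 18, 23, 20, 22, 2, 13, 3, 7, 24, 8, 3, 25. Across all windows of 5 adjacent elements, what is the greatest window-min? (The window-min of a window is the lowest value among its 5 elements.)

(6, 17, 8, 2, 18) → min 2
(17, 8, 2, 18, 23) → min 2
(8, 2, 18, 23, 20) → min 2
(2, 18, 23, 20, 22) → min 2
(18, 23, 20, 22, 2) → min 2
(23, 20, 22, 2, 13) → min 2
(20, 22, 2, 13, 3) → min 2
(22, 2, 13, 3, 7) → min 2
(2, 13, 3, 7, 24) → min 2
(13, 3, 7, 24, 8) → min 3
(3, 7, 24, 8, 3) → min 3
(7, 24, 8, 3, 25) → min 3
Greatest of these is 3.

3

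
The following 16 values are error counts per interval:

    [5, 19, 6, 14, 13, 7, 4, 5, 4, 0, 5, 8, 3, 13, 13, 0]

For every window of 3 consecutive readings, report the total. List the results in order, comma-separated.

30, 39, 33, 34, 24, 16, 13, 9, 9, 13, 16, 24, 29, 26

5 19 6 → sum 30
19 6 14 → sum 39
6 14 13 → sum 33
14 13 7 → sum 34
13 7 4 → sum 24
7 4 5 → sum 16
4 5 4 → sum 13
5 4 0 → sum 9
4 0 5 → sum 9
0 5 8 → sum 13
5 8 3 → sum 16
8 3 13 → sum 24
3 13 13 → sum 29
13 13 0 → sum 26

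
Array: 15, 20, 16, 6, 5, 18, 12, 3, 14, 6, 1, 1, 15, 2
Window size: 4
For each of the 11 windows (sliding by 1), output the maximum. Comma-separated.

(15, 20, 16, 6) → max 20
(20, 16, 6, 5) → max 20
(16, 6, 5, 18) → max 18
(6, 5, 18, 12) → max 18
(5, 18, 12, 3) → max 18
(18, 12, 3, 14) → max 18
(12, 3, 14, 6) → max 14
(3, 14, 6, 1) → max 14
(14, 6, 1, 1) → max 14
(6, 1, 1, 15) → max 15
(1, 1, 15, 2) → max 15

20, 20, 18, 18, 18, 18, 14, 14, 14, 15, 15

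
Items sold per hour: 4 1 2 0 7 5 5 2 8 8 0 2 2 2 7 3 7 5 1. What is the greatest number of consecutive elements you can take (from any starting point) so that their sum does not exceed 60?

16

[4] sum 4 len 1
[4, 1] sum 5 len 2
[4, 1, 2] sum 7 len 3
[4, 1, 2, 0] sum 7 len 4
[4, 1, 2, 0, 7] sum 14 len 5
[4, 1, 2, 0, 7, 5] sum 19 len 6
[4, 1, 2, 0, 7, 5, 5] sum 24 len 7
[4, 1, 2, 0, 7, 5, 5, 2] sum 26 len 8
[4, 1, 2, 0, 7, 5, 5, 2, 8] sum 34 len 9
[4, 1, 2, 0, 7, 5, 5, 2, 8, 8] sum 42 len 10
[4, 1, 2, 0, 7, 5, 5, 2, 8, 8, 0] sum 42 len 11
[4, 1, 2, 0, 7, 5, 5, 2, 8, 8, 0, 2] sum 44 len 12
[4, 1, 2, 0, 7, 5, 5, 2, 8, 8, 0, 2, 2] sum 46 len 13
[4, 1, 2, 0, 7, 5, 5, 2, 8, 8, 0, 2, 2, 2] sum 48 len 14
[4, 1, 2, 0, 7, 5, 5, 2, 8, 8, 0, 2, 2, 2, 7] sum 55 len 15
[4, 1, 2, 0, 7, 5, 5, 2, 8, 8, 0, 2, 2, 2, 7, 3] sum 58 len 16
[2, 0, 7, 5, 5, 2, 8, 8, 0, 2, 2, 2, 7, 3, 7] sum 60 len 15
[5, 5, 2, 8, 8, 0, 2, 2, 2, 7, 3, 7, 5] sum 56 len 13
[5, 5, 2, 8, 8, 0, 2, 2, 2, 7, 3, 7, 5, 1] sum 57 len 14
Longest length seen: 16.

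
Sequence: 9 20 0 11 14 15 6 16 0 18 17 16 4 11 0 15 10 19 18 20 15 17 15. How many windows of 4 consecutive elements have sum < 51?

(9, 20, 0, 11) → sum 40  < 51 ✓
(20, 0, 11, 14) → sum 45  < 51 ✓
(0, 11, 14, 15) → sum 40  < 51 ✓
(11, 14, 15, 6) → sum 46  < 51 ✓
(14, 15, 6, 16) → sum 51
(15, 6, 16, 0) → sum 37  < 51 ✓
(6, 16, 0, 18) → sum 40  < 51 ✓
(16, 0, 18, 17) → sum 51
(0, 18, 17, 16) → sum 51
(18, 17, 16, 4) → sum 55
(17, 16, 4, 11) → sum 48  < 51 ✓
(16, 4, 11, 0) → sum 31  < 51 ✓
(4, 11, 0, 15) → sum 30  < 51 ✓
(11, 0, 15, 10) → sum 36  < 51 ✓
(0, 15, 10, 19) → sum 44  < 51 ✓
(15, 10, 19, 18) → sum 62
(10, 19, 18, 20) → sum 67
(19, 18, 20, 15) → sum 72
(18, 20, 15, 17) → sum 70
(20, 15, 17, 15) → sum 67
11 windows satisfy the condition.

11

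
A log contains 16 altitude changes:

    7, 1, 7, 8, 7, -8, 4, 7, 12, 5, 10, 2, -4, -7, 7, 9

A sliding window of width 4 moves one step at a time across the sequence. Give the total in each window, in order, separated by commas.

23, 23, 14, 11, 10, 15, 28, 34, 29, 13, 1, -2, 5

7 1 7 8 → sum 23
1 7 8 7 → sum 23
7 8 7 -8 → sum 14
8 7 -8 4 → sum 11
7 -8 4 7 → sum 10
-8 4 7 12 → sum 15
4 7 12 5 → sum 28
7 12 5 10 → sum 34
12 5 10 2 → sum 29
5 10 2 -4 → sum 13
10 2 -4 -7 → sum 1
2 -4 -7 7 → sum -2
-4 -7 7 9 → sum 5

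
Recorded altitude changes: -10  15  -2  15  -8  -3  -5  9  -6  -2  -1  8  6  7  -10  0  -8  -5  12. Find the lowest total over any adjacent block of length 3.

[-10, 15, -2] → sum 3
[15, -2, 15] → sum 28
[-2, 15, -8] → sum 5
[15, -8, -3] → sum 4
[-8, -3, -5] → sum -16
[-3, -5, 9] → sum 1
[-5, 9, -6] → sum -2
[9, -6, -2] → sum 1
[-6, -2, -1] → sum -9
[-2, -1, 8] → sum 5
[-1, 8, 6] → sum 13
[8, 6, 7] → sum 21
[6, 7, -10] → sum 3
[7, -10, 0] → sum -3
[-10, 0, -8] → sum -18
[0, -8, -5] → sum -13
[-8, -5, 12] → sum -1
Lowest of these is -18.

-18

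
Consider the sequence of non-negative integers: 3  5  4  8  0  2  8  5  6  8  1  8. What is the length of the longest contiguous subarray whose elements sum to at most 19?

5

[3] sum 3 len 1
[3, 5] sum 8 len 2
[3, 5, 4] sum 12 len 3
[5, 4, 8] sum 17 len 3
[5, 4, 8, 0] sum 17 len 4
[5, 4, 8, 0, 2] sum 19 len 5
[8, 0, 2, 8] sum 18 len 4
[0, 2, 8, 5] sum 15 len 4
[8, 5, 6] sum 19 len 3
[5, 6, 8] sum 19 len 3
[6, 8, 1] sum 15 len 3
[8, 1, 8] sum 17 len 3
Longest length seen: 5.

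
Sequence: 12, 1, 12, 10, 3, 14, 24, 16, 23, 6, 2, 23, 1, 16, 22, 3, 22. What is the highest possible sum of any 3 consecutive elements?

63

[12, 1, 12] → sum 25
[1, 12, 10] → sum 23
[12, 10, 3] → sum 25
[10, 3, 14] → sum 27
[3, 14, 24] → sum 41
[14, 24, 16] → sum 54
[24, 16, 23] → sum 63
[16, 23, 6] → sum 45
[23, 6, 2] → sum 31
[6, 2, 23] → sum 31
[2, 23, 1] → sum 26
[23, 1, 16] → sum 40
[1, 16, 22] → sum 39
[16, 22, 3] → sum 41
[22, 3, 22] → sum 47
Highest of these is 63.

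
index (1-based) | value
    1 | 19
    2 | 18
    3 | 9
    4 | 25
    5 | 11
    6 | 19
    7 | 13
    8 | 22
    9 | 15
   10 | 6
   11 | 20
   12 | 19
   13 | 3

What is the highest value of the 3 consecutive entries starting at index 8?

22

Elements at indices 8..10: 22, 15, 6
max(22, 15, 6) = 22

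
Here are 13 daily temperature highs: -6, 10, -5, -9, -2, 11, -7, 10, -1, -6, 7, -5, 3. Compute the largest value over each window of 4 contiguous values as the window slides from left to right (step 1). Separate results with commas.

Sliding a size-4 window across the 13 values:
[-6, 10, -5, -9] → max 10
[10, -5, -9, -2] → max 10
[-5, -9, -2, 11] → max 11
[-9, -2, 11, -7] → max 11
[-2, 11, -7, 10] → max 11
[11, -7, 10, -1] → max 11
[-7, 10, -1, -6] → max 10
[10, -1, -6, 7] → max 10
[-1, -6, 7, -5] → max 7
[-6, 7, -5, 3] → max 7

10, 10, 11, 11, 11, 11, 10, 10, 7, 7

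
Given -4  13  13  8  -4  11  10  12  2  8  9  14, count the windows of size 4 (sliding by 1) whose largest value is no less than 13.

4

[-4, 13, 13, 8] → max 13  ≥ 13 ✓
[13, 13, 8, -4] → max 13  ≥ 13 ✓
[13, 8, -4, 11] → max 13  ≥ 13 ✓
[8, -4, 11, 10] → max 11
[-4, 11, 10, 12] → max 12
[11, 10, 12, 2] → max 12
[10, 12, 2, 8] → max 12
[12, 2, 8, 9] → max 12
[2, 8, 9, 14] → max 14  ≥ 13 ✓
4 windows satisfy the condition.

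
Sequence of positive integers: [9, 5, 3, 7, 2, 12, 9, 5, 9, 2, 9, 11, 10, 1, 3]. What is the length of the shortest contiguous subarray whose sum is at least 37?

5

add 9: running sum 9 < 37
add 5: running sum 14 < 37
add 3: running sum 17 < 37
add 7: running sum 24 < 37
add 2: running sum 26 < 37
add 12: shortest ending here [9, 5, 3, 7, 2, 12] sum 38, len 6
add 9: shortest ending here [5, 3, 7, 2, 12, 9] sum 38, len 6
add 5: shortest ending here [3, 7, 2, 12, 9, 5] sum 38, len 6
add 9: shortest ending here [2, 12, 9, 5, 9] sum 37, len 5
add 2: shortest ending here [12, 9, 5, 9, 2] sum 37, len 5
add 9: shortest ending here [12, 9, 5, 9, 2, 9] sum 46, len 6
add 11: shortest ending here [9, 5, 9, 2, 9, 11] sum 45, len 6
add 10: shortest ending here [9, 2, 9, 11, 10] sum 41, len 5
add 1: shortest ending here [9, 2, 9, 11, 10, 1] sum 42, len 6
add 3: shortest ending here [9, 2, 9, 11, 10, 1, 3] sum 45, len 7
Shortest qualifying length: 5.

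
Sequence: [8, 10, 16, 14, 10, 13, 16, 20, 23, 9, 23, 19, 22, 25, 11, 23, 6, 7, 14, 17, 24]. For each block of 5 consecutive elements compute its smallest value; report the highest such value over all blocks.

[8, 10, 16, 14, 10] → min 8
[10, 16, 14, 10, 13] → min 10
[16, 14, 10, 13, 16] → min 10
[14, 10, 13, 16, 20] → min 10
[10, 13, 16, 20, 23] → min 10
[13, 16, 20, 23, 9] → min 9
[16, 20, 23, 9, 23] → min 9
[20, 23, 9, 23, 19] → min 9
[23, 9, 23, 19, 22] → min 9
[9, 23, 19, 22, 25] → min 9
[23, 19, 22, 25, 11] → min 11
[19, 22, 25, 11, 23] → min 11
[22, 25, 11, 23, 6] → min 6
[25, 11, 23, 6, 7] → min 6
[11, 23, 6, 7, 14] → min 6
[23, 6, 7, 14, 17] → min 6
[6, 7, 14, 17, 24] → min 6
Highest of these is 11.

11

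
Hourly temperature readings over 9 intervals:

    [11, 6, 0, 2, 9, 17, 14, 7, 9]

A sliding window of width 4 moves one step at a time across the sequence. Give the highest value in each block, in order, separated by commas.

11, 9, 17, 17, 17, 17

Sliding a size-4 window across the 9 values:
11 6 0 2 → max 11
6 0 2 9 → max 9
0 2 9 17 → max 17
2 9 17 14 → max 17
9 17 14 7 → max 17
17 14 7 9 → max 17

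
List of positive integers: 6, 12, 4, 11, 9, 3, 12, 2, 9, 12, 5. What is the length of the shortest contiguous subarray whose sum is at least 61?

8

add 6: running sum 6 < 61
add 12: running sum 18 < 61
add 4: running sum 22 < 61
add 11: running sum 33 < 61
add 9: running sum 42 < 61
add 3: running sum 45 < 61
add 12: running sum 57 < 61
add 2: running sum 59 < 61
add 9: shortest ending here [12, 4, 11, 9, 3, 12, 2, 9] sum 62, len 8
add 12: shortest ending here [4, 11, 9, 3, 12, 2, 9, 12] sum 62, len 8
add 5: shortest ending here [11, 9, 3, 12, 2, 9, 12, 5] sum 63, len 8
Shortest qualifying length: 8.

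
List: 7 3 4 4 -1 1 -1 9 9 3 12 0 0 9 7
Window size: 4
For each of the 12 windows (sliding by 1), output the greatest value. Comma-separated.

Sliding a size-4 window across the 15 values:
[7, 3, 4, 4] → max 7
[3, 4, 4, -1] → max 4
[4, 4, -1, 1] → max 4
[4, -1, 1, -1] → max 4
[-1, 1, -1, 9] → max 9
[1, -1, 9, 9] → max 9
[-1, 9, 9, 3] → max 9
[9, 9, 3, 12] → max 12
[9, 3, 12, 0] → max 12
[3, 12, 0, 0] → max 12
[12, 0, 0, 9] → max 12
[0, 0, 9, 7] → max 9

7, 4, 4, 4, 9, 9, 9, 12, 12, 12, 12, 9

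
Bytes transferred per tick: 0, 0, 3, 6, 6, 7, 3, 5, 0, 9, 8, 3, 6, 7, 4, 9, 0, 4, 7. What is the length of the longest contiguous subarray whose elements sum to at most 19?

→ 0: sum 0, len 1
→ 0: sum 0, len 2
→ 3: sum 3, len 3
→ 6: sum 9, len 4
→ 6: sum 15, len 5
→ 7 (dropped 0, 0, 3): sum 19, len 3
→ 3 (dropped 6): sum 16, len 3
→ 5 (dropped 6): sum 15, len 3
→ 0: sum 15, len 4
→ 9 (dropped 7): sum 17, len 4
→ 8 (dropped 3, 5): sum 17, len 3
→ 3 (dropped 0, 9): sum 11, len 2
→ 6: sum 17, len 3
→ 7 (dropped 8): sum 16, len 3
→ 4 (dropped 3): sum 17, len 3
→ 9 (dropped 6, 7): sum 13, len 2
→ 0: sum 13, len 3
→ 4: sum 17, len 4
→ 7 (dropped 4, 9): sum 11, len 3
Longest length seen: 5.

5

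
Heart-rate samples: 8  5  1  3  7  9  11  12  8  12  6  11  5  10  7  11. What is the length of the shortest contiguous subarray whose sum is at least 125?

16

add 8: running sum 8 < 125
add 5: running sum 13 < 125
add 1: running sum 14 < 125
add 3: running sum 17 < 125
add 7: running sum 24 < 125
add 9: running sum 33 < 125
add 11: running sum 44 < 125
add 12: running sum 56 < 125
add 8: running sum 64 < 125
add 12: running sum 76 < 125
add 6: running sum 82 < 125
add 11: running sum 93 < 125
add 5: running sum 98 < 125
add 10: running sum 108 < 125
add 7: running sum 115 < 125
end 15: [8, 5, 1, 3, 7, 9, 11, 12, 8, 12, 6, 11, 5, 10, 7, 11] sum 126, len 16
Shortest qualifying length: 16.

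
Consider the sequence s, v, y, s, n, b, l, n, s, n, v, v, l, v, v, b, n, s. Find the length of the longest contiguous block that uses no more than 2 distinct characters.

5

add s: window [s] (1 distinct), len 1
add v: window [s, v] (2 distinct), len 2
add y: window [v, y] (2 distinct), len 2
add s: window [y, s] (2 distinct), len 2
add n: window [s, n] (2 distinct), len 2
add b: window [n, b] (2 distinct), len 2
add l: window [b, l] (2 distinct), len 2
add n: window [l, n] (2 distinct), len 2
add s: window [n, s] (2 distinct), len 2
add n: window [n, s, n] (2 distinct), len 3
add v: window [n, v] (2 distinct), len 2
add v: window [n, v, v] (2 distinct), len 3
add l: window [v, v, l] (2 distinct), len 3
add v: window [v, v, l, v] (2 distinct), len 4
add v: window [v, v, l, v, v] (2 distinct), len 5
add b: window [v, v, b] (2 distinct), len 3
add n: window [b, n] (2 distinct), len 2
add s: window [n, s] (2 distinct), len 2
Longest length with ≤2 distinct: 5.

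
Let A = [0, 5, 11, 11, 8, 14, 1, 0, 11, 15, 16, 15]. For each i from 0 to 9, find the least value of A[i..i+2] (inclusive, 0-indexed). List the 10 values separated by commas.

0, 5, 8, 8, 1, 0, 0, 0, 11, 15

Sliding a size-3 window across the 12 values:
[0, 5, 11] → min 0
[5, 11, 11] → min 5
[11, 11, 8] → min 8
[11, 8, 14] → min 8
[8, 14, 1] → min 1
[14, 1, 0] → min 0
[1, 0, 11] → min 0
[0, 11, 15] → min 0
[11, 15, 16] → min 11
[15, 16, 15] → min 15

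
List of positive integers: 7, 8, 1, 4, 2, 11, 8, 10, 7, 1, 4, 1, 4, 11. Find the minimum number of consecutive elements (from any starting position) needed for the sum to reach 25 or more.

3

add 7: running sum 7 < 25
add 8: running sum 15 < 25
add 1: running sum 16 < 25
add 4: running sum 20 < 25
add 2: running sum 22 < 25
add 11: shortest ending here [8, 1, 4, 2, 11] sum 26, len 5
add 8: shortest ending here [4, 2, 11, 8] sum 25, len 4
add 10: shortest ending here [11, 8, 10] sum 29, len 3
add 7: shortest ending here [8, 10, 7] sum 25, len 3
add 1: shortest ending here [8, 10, 7, 1] sum 26, len 4
add 4: shortest ending here [8, 10, 7, 1, 4] sum 30, len 5
add 1: shortest ending here [8, 10, 7, 1, 4, 1] sum 31, len 6
add 4: shortest ending here [10, 7, 1, 4, 1, 4] sum 27, len 6
add 11: shortest ending here [7, 1, 4, 1, 4, 11] sum 28, len 6
Shortest qualifying length: 3.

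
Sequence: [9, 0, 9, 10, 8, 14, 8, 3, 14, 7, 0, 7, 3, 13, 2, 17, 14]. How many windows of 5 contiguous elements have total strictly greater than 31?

[9, 0, 9, 10, 8] → sum 36  > 31 ✓
[0, 9, 10, 8, 14] → sum 41  > 31 ✓
[9, 10, 8, 14, 8] → sum 49  > 31 ✓
[10, 8, 14, 8, 3] → sum 43  > 31 ✓
[8, 14, 8, 3, 14] → sum 47  > 31 ✓
[14, 8, 3, 14, 7] → sum 46  > 31 ✓
[8, 3, 14, 7, 0] → sum 32  > 31 ✓
[3, 14, 7, 0, 7] → sum 31
[14, 7, 0, 7, 3] → sum 31
[7, 0, 7, 3, 13] → sum 30
[0, 7, 3, 13, 2] → sum 25
[7, 3, 13, 2, 17] → sum 42  > 31 ✓
[3, 13, 2, 17, 14] → sum 49  > 31 ✓
9 windows satisfy the condition.

9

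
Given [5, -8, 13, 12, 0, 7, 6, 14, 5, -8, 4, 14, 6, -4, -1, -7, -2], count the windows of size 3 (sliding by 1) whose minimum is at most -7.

(5, -8, 13) → min -8  ≤ -7 ✓
(-8, 13, 12) → min -8  ≤ -7 ✓
(13, 12, 0) → min 0
(12, 0, 7) → min 0
(0, 7, 6) → min 0
(7, 6, 14) → min 6
(6, 14, 5) → min 5
(14, 5, -8) → min -8  ≤ -7 ✓
(5, -8, 4) → min -8  ≤ -7 ✓
(-8, 4, 14) → min -8  ≤ -7 ✓
(4, 14, 6) → min 4
(14, 6, -4) → min -4
(6, -4, -1) → min -4
(-4, -1, -7) → min -7  ≤ -7 ✓
(-1, -7, -2) → min -7  ≤ -7 ✓
7 windows satisfy the condition.

7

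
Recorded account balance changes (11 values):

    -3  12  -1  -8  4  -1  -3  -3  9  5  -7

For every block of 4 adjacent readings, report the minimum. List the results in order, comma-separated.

-8, -8, -8, -8, -3, -3, -3, -7

(-3, 12, -1, -8) → min -8
(12, -1, -8, 4) → min -8
(-1, -8, 4, -1) → min -8
(-8, 4, -1, -3) → min -8
(4, -1, -3, -3) → min -3
(-1, -3, -3, 9) → min -3
(-3, -3, 9, 5) → min -3
(-3, 9, 5, -7) → min -7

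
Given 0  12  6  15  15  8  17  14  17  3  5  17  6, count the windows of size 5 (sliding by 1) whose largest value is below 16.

0 12 6 15 15 → max 15  < 16 ✓
12 6 15 15 8 → max 15  < 16 ✓
6 15 15 8 17 → max 17
15 15 8 17 14 → max 17
15 8 17 14 17 → max 17
8 17 14 17 3 → max 17
17 14 17 3 5 → max 17
14 17 3 5 17 → max 17
17 3 5 17 6 → max 17
2 windows satisfy the condition.

2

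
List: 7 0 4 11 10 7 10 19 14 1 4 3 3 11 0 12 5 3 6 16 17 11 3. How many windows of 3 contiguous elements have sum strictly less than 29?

15

[7, 0, 4] → sum 11  < 29 ✓
[0, 4, 11] → sum 15  < 29 ✓
[4, 11, 10] → sum 25  < 29 ✓
[11, 10, 7] → sum 28  < 29 ✓
[10, 7, 10] → sum 27  < 29 ✓
[7, 10, 19] → sum 36
[10, 19, 14] → sum 43
[19, 14, 1] → sum 34
[14, 1, 4] → sum 19  < 29 ✓
[1, 4, 3] → sum 8  < 29 ✓
[4, 3, 3] → sum 10  < 29 ✓
[3, 3, 11] → sum 17  < 29 ✓
[3, 11, 0] → sum 14  < 29 ✓
[11, 0, 12] → sum 23  < 29 ✓
[0, 12, 5] → sum 17  < 29 ✓
[12, 5, 3] → sum 20  < 29 ✓
[5, 3, 6] → sum 14  < 29 ✓
[3, 6, 16] → sum 25  < 29 ✓
[6, 16, 17] → sum 39
[16, 17, 11] → sum 44
[17, 11, 3] → sum 31
15 windows satisfy the condition.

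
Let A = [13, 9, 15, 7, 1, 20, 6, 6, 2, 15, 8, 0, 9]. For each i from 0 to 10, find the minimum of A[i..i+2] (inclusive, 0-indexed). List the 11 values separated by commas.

9, 7, 1, 1, 1, 6, 2, 2, 2, 0, 0

(13, 9, 15) → min 9
(9, 15, 7) → min 7
(15, 7, 1) → min 1
(7, 1, 20) → min 1
(1, 20, 6) → min 1
(20, 6, 6) → min 6
(6, 6, 2) → min 2
(6, 2, 15) → min 2
(2, 15, 8) → min 2
(15, 8, 0) → min 0
(8, 0, 9) → min 0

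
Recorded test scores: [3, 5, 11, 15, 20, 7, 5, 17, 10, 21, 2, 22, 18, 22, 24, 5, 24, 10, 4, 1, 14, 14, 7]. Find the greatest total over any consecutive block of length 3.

64

3 5 11 → sum 19
5 11 15 → sum 31
11 15 20 → sum 46
15 20 7 → sum 42
20 7 5 → sum 32
7 5 17 → sum 29
5 17 10 → sum 32
17 10 21 → sum 48
10 21 2 → sum 33
21 2 22 → sum 45
2 22 18 → sum 42
22 18 22 → sum 62
18 22 24 → sum 64
22 24 5 → sum 51
24 5 24 → sum 53
5 24 10 → sum 39
24 10 4 → sum 38
10 4 1 → sum 15
4 1 14 → sum 19
1 14 14 → sum 29
14 14 7 → sum 35
Greatest of these is 64.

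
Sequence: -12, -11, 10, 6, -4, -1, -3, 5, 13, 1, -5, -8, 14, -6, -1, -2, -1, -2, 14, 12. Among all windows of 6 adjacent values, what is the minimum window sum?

(-12, -11, 10, 6, -4, -1) → sum -12
(-11, 10, 6, -4, -1, -3) → sum -3
(10, 6, -4, -1, -3, 5) → sum 13
(6, -4, -1, -3, 5, 13) → sum 16
(-4, -1, -3, 5, 13, 1) → sum 11
(-1, -3, 5, 13, 1, -5) → sum 10
(-3, 5, 13, 1, -5, -8) → sum 3
(5, 13, 1, -5, -8, 14) → sum 20
(13, 1, -5, -8, 14, -6) → sum 9
(1, -5, -8, 14, -6, -1) → sum -5
(-5, -8, 14, -6, -1, -2) → sum -8
(-8, 14, -6, -1, -2, -1) → sum -4
(14, -6, -1, -2, -1, -2) → sum 2
(-6, -1, -2, -1, -2, 14) → sum 2
(-1, -2, -1, -2, 14, 12) → sum 20
Minimum of these is -12.

-12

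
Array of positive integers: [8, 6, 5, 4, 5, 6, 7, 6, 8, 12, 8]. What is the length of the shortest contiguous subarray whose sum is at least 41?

5

add 8: running sum 8 < 41
add 6: running sum 14 < 41
add 5: running sum 19 < 41
add 4: running sum 23 < 41
add 5: running sum 28 < 41
add 6: running sum 34 < 41
end 6: [8, 6, 5, 4, 5, 6, 7] sum 41, len 7
end 7: [8, 6, 5, 4, 5, 6, 7, 6] sum 47, len 8
end 8: [5, 4, 5, 6, 7, 6, 8] sum 41, len 7
end 9: [5, 6, 7, 6, 8, 12] sum 44, len 6
end 10: [7, 6, 8, 12, 8] sum 41, len 5
Shortest qualifying length: 5.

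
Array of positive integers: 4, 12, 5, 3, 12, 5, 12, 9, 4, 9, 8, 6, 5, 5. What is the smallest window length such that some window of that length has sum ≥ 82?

add 4: running sum 4 < 82
add 12: running sum 16 < 82
add 5: running sum 21 < 82
add 3: running sum 24 < 82
add 12: running sum 36 < 82
add 5: running sum 41 < 82
add 12: running sum 53 < 82
add 9: running sum 62 < 82
add 4: running sum 66 < 82
add 9: running sum 75 < 82
add 8: shortest ending here [4, 12, 5, 3, 12, 5, 12, 9, 4, 9, 8] sum 83, len 11
add 6: shortest ending here [12, 5, 3, 12, 5, 12, 9, 4, 9, 8, 6] sum 85, len 11
add 5: shortest ending here [12, 5, 3, 12, 5, 12, 9, 4, 9, 8, 6, 5] sum 90, len 12
add 5: shortest ending here [5, 3, 12, 5, 12, 9, 4, 9, 8, 6, 5, 5] sum 83, len 12
Shortest qualifying length: 11.

11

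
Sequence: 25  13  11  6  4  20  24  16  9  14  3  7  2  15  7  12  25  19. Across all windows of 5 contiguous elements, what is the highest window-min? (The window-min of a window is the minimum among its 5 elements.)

9

Each size-5 window and its min:
[25, 13, 11, 6, 4] → min 4
[13, 11, 6, 4, 20] → min 4
[11, 6, 4, 20, 24] → min 4
[6, 4, 20, 24, 16] → min 4
[4, 20, 24, 16, 9] → min 4
[20, 24, 16, 9, 14] → min 9
[24, 16, 9, 14, 3] → min 3
[16, 9, 14, 3, 7] → min 3
[9, 14, 3, 7, 2] → min 2
[14, 3, 7, 2, 15] → min 2
[3, 7, 2, 15, 7] → min 2
[7, 2, 15, 7, 12] → min 2
[2, 15, 7, 12, 25] → min 2
[15, 7, 12, 25, 19] → min 7
Highest of these is 9.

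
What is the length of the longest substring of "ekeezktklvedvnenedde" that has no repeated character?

add e: [e] len 1
add k: [e, k] len 2
add e (repeat e, move left end past it): [k, e] len 2
add e (repeat e, move left end past it): [e] len 1
add z: [e, z] len 2
add k: [e, z, k] len 3
add t: [e, z, k, t] len 4
add k (repeat k, move left end past it): [t, k] len 2
add l: [t, k, l] len 3
add v: [t, k, l, v] len 4
add e: [t, k, l, v, e] len 5
add d: [t, k, l, v, e, d] len 6
add v (repeat v, move left end past it): [e, d, v] len 3
add n: [e, d, v, n] len 4
add e (repeat e, move left end past it): [d, v, n, e] len 4
add n (repeat n, move left end past it): [e, n] len 2
add e (repeat e, move left end past it): [n, e] len 2
add d: [n, e, d] len 3
add d (repeat d, move left end past it): [d] len 1
add e: [d, e] len 2
Longest all-distinct length: 6.

6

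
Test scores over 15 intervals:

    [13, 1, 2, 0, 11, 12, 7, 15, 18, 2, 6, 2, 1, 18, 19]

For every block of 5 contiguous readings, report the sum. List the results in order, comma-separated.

(13, 1, 2, 0, 11) → sum 27
(1, 2, 0, 11, 12) → sum 26
(2, 0, 11, 12, 7) → sum 32
(0, 11, 12, 7, 15) → sum 45
(11, 12, 7, 15, 18) → sum 63
(12, 7, 15, 18, 2) → sum 54
(7, 15, 18, 2, 6) → sum 48
(15, 18, 2, 6, 2) → sum 43
(18, 2, 6, 2, 1) → sum 29
(2, 6, 2, 1, 18) → sum 29
(6, 2, 1, 18, 19) → sum 46

27, 26, 32, 45, 63, 54, 48, 43, 29, 29, 46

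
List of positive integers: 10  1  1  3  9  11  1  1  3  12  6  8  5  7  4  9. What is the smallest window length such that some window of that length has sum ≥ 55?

add 10: running sum 10 < 55
add 1: running sum 11 < 55
add 1: running sum 12 < 55
add 3: running sum 15 < 55
add 9: running sum 24 < 55
add 11: running sum 35 < 55
add 1: running sum 36 < 55
add 1: running sum 37 < 55
add 3: running sum 40 < 55
add 12: running sum 52 < 55
add 6: shortest ending here [10, 1, 1, 3, 9, 11, 1, 1, 3, 12, 6] sum 58, len 11
add 8: shortest ending here [1, 3, 9, 11, 1, 1, 3, 12, 6, 8] sum 55, len 10
add 5: shortest ending here [9, 11, 1, 1, 3, 12, 6, 8, 5] sum 56, len 9
add 7: shortest ending here [9, 11, 1, 1, 3, 12, 6, 8, 5, 7] sum 63, len 10
add 4: shortest ending here [11, 1, 1, 3, 12, 6, 8, 5, 7, 4] sum 58, len 10
add 9: shortest ending here [1, 3, 12, 6, 8, 5, 7, 4, 9] sum 55, len 9
Shortest qualifying length: 9.

9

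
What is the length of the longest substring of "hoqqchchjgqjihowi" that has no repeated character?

add h: [h] len 1
add o: [h, o] len 2
add q: [h, o, q] len 3
add q (repeat q, move left end past it): [q] len 1
add c: [q, c] len 2
add h: [q, c, h] len 3
add c (repeat c, move left end past it): [h, c] len 2
add h (repeat h, move left end past it): [c, h] len 2
add j: [c, h, j] len 3
add g: [c, h, j, g] len 4
add q: [c, h, j, g, q] len 5
add j (repeat j, move left end past it): [g, q, j] len 3
add i: [g, q, j, i] len 4
add h: [g, q, j, i, h] len 5
add o: [g, q, j, i, h, o] len 6
add w: [g, q, j, i, h, o, w] len 7
add i (repeat i, move left end past it): [h, o, w, i] len 4
Longest all-distinct length: 7.

7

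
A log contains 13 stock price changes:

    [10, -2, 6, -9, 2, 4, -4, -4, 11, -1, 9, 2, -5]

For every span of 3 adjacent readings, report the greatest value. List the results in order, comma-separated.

10 -2 6 → max 10
-2 6 -9 → max 6
6 -9 2 → max 6
-9 2 4 → max 4
2 4 -4 → max 4
4 -4 -4 → max 4
-4 -4 11 → max 11
-4 11 -1 → max 11
11 -1 9 → max 11
-1 9 2 → max 9
9 2 -5 → max 9

10, 6, 6, 4, 4, 4, 11, 11, 11, 9, 9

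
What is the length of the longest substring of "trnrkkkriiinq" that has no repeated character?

add t: [t] len 1
add r: [t, r] len 2
add n: [t, r, n] len 3
add r (repeat r, move left end past it): [n, r] len 2
add k: [n, r, k] len 3
add k (repeat k, move left end past it): [k] len 1
add k (repeat k, move left end past it): [k] len 1
add r: [k, r] len 2
add i: [k, r, i] len 3
add i (repeat i, move left end past it): [i] len 1
add i (repeat i, move left end past it): [i] len 1
add n: [i, n] len 2
add q: [i, n, q] len 3
Longest all-distinct length: 3.

3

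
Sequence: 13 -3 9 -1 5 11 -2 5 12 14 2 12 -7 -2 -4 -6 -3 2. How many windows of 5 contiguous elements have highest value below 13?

[13, -3, 9, -1, 5] → max 13
[-3, 9, -1, 5, 11] → max 11  < 13 ✓
[9, -1, 5, 11, -2] → max 11  < 13 ✓
[-1, 5, 11, -2, 5] → max 11  < 13 ✓
[5, 11, -2, 5, 12] → max 12  < 13 ✓
[11, -2, 5, 12, 14] → max 14
[-2, 5, 12, 14, 2] → max 14
[5, 12, 14, 2, 12] → max 14
[12, 14, 2, 12, -7] → max 14
[14, 2, 12, -7, -2] → max 14
[2, 12, -7, -2, -4] → max 12  < 13 ✓
[12, -7, -2, -4, -6] → max 12  < 13 ✓
[-7, -2, -4, -6, -3] → max -2  < 13 ✓
[-2, -4, -6, -3, 2] → max 2  < 13 ✓
8 windows satisfy the condition.

8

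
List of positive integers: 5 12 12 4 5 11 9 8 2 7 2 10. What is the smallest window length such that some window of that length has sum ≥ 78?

11

add 5: running sum 5 < 78
add 12: running sum 17 < 78
add 12: running sum 29 < 78
add 4: running sum 33 < 78
add 5: running sum 38 < 78
add 11: running sum 49 < 78
add 9: running sum 58 < 78
add 8: running sum 66 < 78
add 2: running sum 68 < 78
add 7: running sum 75 < 78
add 2: running sum 77 < 78
end 11: [12, 12, 4, 5, 11, 9, 8, 2, 7, 2, 10] sum 82, len 11
Shortest qualifying length: 11.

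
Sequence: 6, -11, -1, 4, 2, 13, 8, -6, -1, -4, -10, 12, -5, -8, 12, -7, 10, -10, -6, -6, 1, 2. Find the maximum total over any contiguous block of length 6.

20

Window sums for each of the 17 positions:
(6, -11, -1, 4, 2, 13) → sum 13
(-11, -1, 4, 2, 13, 8) → sum 15
(-1, 4, 2, 13, 8, -6) → sum 20
(4, 2, 13, 8, -6, -1) → sum 20
(2, 13, 8, -6, -1, -4) → sum 12
(13, 8, -6, -1, -4, -10) → sum 0
(8, -6, -1, -4, -10, 12) → sum -1
(-6, -1, -4, -10, 12, -5) → sum -14
(-1, -4, -10, 12, -5, -8) → sum -16
(-4, -10, 12, -5, -8, 12) → sum -3
(-10, 12, -5, -8, 12, -7) → sum -6
(12, -5, -8, 12, -7, 10) → sum 14
(-5, -8, 12, -7, 10, -10) → sum -8
(-8, 12, -7, 10, -10, -6) → sum -9
(12, -7, 10, -10, -6, -6) → sum -7
(-7, 10, -10, -6, -6, 1) → sum -18
(10, -10, -6, -6, 1, 2) → sum -9
Maximum of these is 20.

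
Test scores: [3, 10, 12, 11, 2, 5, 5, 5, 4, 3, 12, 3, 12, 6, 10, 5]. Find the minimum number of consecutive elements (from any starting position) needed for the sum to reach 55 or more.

add 3: running sum 3 < 55
add 10: running sum 13 < 55
add 12: running sum 25 < 55
add 11: running sum 36 < 55
add 2: running sum 38 < 55
add 5: running sum 43 < 55
add 5: running sum 48 < 55
add 5: running sum 53 < 55
add 4: shortest ending here [3, 10, 12, 11, 2, 5, 5, 5, 4] sum 57, len 9
add 3: shortest ending here [10, 12, 11, 2, 5, 5, 5, 4, 3] sum 57, len 9
add 12: shortest ending here [12, 11, 2, 5, 5, 5, 4, 3, 12] sum 59, len 9
add 3: shortest ending here [12, 11, 2, 5, 5, 5, 4, 3, 12, 3] sum 62, len 10
add 12: shortest ending here [11, 2, 5, 5, 5, 4, 3, 12, 3, 12] sum 62, len 10
add 6: shortest ending here [5, 5, 5, 4, 3, 12, 3, 12, 6] sum 55, len 9
add 10: shortest ending here [5, 4, 3, 12, 3, 12, 6, 10] sum 55, len 8
add 5: shortest ending here [4, 3, 12, 3, 12, 6, 10, 5] sum 55, len 8
Shortest qualifying length: 8.

8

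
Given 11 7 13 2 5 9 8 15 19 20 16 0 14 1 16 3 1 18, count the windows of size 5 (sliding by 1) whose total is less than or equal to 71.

13

[11, 7, 13, 2, 5] → sum 38  ≤ 71 ✓
[7, 13, 2, 5, 9] → sum 36  ≤ 71 ✓
[13, 2, 5, 9, 8] → sum 37  ≤ 71 ✓
[2, 5, 9, 8, 15] → sum 39  ≤ 71 ✓
[5, 9, 8, 15, 19] → sum 56  ≤ 71 ✓
[9, 8, 15, 19, 20] → sum 71  ≤ 71 ✓
[8, 15, 19, 20, 16] → sum 78
[15, 19, 20, 16, 0] → sum 70  ≤ 71 ✓
[19, 20, 16, 0, 14] → sum 69  ≤ 71 ✓
[20, 16, 0, 14, 1] → sum 51  ≤ 71 ✓
[16, 0, 14, 1, 16] → sum 47  ≤ 71 ✓
[0, 14, 1, 16, 3] → sum 34  ≤ 71 ✓
[14, 1, 16, 3, 1] → sum 35  ≤ 71 ✓
[1, 16, 3, 1, 18] → sum 39  ≤ 71 ✓
13 windows satisfy the condition.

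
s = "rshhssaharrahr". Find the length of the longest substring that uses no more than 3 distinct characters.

add r: window [r] (1 distinct), len 1
add s: window [r, s] (2 distinct), len 2
add h: window [r, s, h] (3 distinct), len 3
add h: window [r, s, h, h] (3 distinct), len 4
add s: window [r, s, h, h, s] (3 distinct), len 5
add s: window [r, s, h, h, s, s] (3 distinct), len 6
add a: window [s, h, h, s, s, a] (3 distinct), len 6
add h: window [s, h, h, s, s, a, h] (3 distinct), len 7
add a: window [s, h, h, s, s, a, h, a] (3 distinct), len 8
add r: window [a, h, a, r] (3 distinct), len 4
add r: window [a, h, a, r, r] (3 distinct), len 5
add a: window [a, h, a, r, r, a] (3 distinct), len 6
add h: window [a, h, a, r, r, a, h] (3 distinct), len 7
add r: window [a, h, a, r, r, a, h, r] (3 distinct), len 8
Longest length with ≤3 distinct: 8.

8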